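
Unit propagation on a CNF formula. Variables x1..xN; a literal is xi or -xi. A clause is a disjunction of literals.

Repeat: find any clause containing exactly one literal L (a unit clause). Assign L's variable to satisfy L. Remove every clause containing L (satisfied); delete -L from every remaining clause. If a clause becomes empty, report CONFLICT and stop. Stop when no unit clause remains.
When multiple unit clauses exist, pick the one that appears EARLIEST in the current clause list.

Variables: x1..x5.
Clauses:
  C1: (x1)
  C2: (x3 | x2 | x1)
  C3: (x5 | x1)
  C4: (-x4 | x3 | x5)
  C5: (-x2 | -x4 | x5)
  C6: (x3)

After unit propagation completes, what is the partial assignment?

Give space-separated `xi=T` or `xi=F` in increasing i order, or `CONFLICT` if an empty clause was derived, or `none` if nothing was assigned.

Answer: x1=T x3=T

Derivation:
unit clause [1] forces x1=T; simplify:
  satisfied 3 clause(s); 3 remain; assigned so far: [1]
unit clause [3] forces x3=T; simplify:
  satisfied 2 clause(s); 1 remain; assigned so far: [1, 3]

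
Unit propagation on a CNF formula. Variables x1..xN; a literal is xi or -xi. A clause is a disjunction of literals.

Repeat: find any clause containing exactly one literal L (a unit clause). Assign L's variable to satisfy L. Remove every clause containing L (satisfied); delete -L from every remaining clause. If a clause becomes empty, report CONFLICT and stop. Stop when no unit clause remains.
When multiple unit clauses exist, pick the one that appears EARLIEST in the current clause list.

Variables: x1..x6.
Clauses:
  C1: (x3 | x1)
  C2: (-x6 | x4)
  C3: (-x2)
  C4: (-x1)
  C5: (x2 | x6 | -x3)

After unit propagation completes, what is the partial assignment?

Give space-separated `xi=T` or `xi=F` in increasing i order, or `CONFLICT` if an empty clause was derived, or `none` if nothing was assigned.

Answer: x1=F x2=F x3=T x4=T x6=T

Derivation:
unit clause [-2] forces x2=F; simplify:
  drop 2 from [2, 6, -3] -> [6, -3]
  satisfied 1 clause(s); 4 remain; assigned so far: [2]
unit clause [-1] forces x1=F; simplify:
  drop 1 from [3, 1] -> [3]
  satisfied 1 clause(s); 3 remain; assigned so far: [1, 2]
unit clause [3] forces x3=T; simplify:
  drop -3 from [6, -3] -> [6]
  satisfied 1 clause(s); 2 remain; assigned so far: [1, 2, 3]
unit clause [6] forces x6=T; simplify:
  drop -6 from [-6, 4] -> [4]
  satisfied 1 clause(s); 1 remain; assigned so far: [1, 2, 3, 6]
unit clause [4] forces x4=T; simplify:
  satisfied 1 clause(s); 0 remain; assigned so far: [1, 2, 3, 4, 6]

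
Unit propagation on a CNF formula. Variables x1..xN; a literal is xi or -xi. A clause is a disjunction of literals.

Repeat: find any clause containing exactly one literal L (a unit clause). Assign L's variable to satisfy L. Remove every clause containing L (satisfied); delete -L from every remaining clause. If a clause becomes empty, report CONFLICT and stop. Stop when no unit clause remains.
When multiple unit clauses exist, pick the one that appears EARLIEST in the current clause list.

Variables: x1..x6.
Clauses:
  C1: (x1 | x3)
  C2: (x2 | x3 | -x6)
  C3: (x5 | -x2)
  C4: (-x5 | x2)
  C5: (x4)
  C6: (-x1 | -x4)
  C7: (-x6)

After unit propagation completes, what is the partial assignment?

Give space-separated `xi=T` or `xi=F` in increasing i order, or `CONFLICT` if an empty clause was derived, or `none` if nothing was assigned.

Answer: x1=F x3=T x4=T x6=F

Derivation:
unit clause [4] forces x4=T; simplify:
  drop -4 from [-1, -4] -> [-1]
  satisfied 1 clause(s); 6 remain; assigned so far: [4]
unit clause [-1] forces x1=F; simplify:
  drop 1 from [1, 3] -> [3]
  satisfied 1 clause(s); 5 remain; assigned so far: [1, 4]
unit clause [3] forces x3=T; simplify:
  satisfied 2 clause(s); 3 remain; assigned so far: [1, 3, 4]
unit clause [-6] forces x6=F; simplify:
  satisfied 1 clause(s); 2 remain; assigned so far: [1, 3, 4, 6]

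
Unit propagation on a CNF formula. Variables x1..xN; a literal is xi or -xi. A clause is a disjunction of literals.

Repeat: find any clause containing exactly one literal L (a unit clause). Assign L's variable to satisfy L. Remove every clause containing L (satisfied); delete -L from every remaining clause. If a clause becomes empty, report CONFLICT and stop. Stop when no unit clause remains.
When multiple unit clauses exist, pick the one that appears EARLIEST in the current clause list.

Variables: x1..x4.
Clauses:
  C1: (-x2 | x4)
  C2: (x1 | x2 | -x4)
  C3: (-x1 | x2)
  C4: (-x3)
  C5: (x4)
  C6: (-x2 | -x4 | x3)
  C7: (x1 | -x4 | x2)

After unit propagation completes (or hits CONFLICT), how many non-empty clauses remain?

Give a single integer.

Answer: 0

Derivation:
unit clause [-3] forces x3=F; simplify:
  drop 3 from [-2, -4, 3] -> [-2, -4]
  satisfied 1 clause(s); 6 remain; assigned so far: [3]
unit clause [4] forces x4=T; simplify:
  drop -4 from [1, 2, -4] -> [1, 2]
  drop -4 from [-2, -4] -> [-2]
  drop -4 from [1, -4, 2] -> [1, 2]
  satisfied 2 clause(s); 4 remain; assigned so far: [3, 4]
unit clause [-2] forces x2=F; simplify:
  drop 2 from [1, 2] -> [1]
  drop 2 from [-1, 2] -> [-1]
  drop 2 from [1, 2] -> [1]
  satisfied 1 clause(s); 3 remain; assigned so far: [2, 3, 4]
unit clause [1] forces x1=T; simplify:
  drop -1 from [-1] -> [] (empty!)
  satisfied 2 clause(s); 1 remain; assigned so far: [1, 2, 3, 4]
CONFLICT (empty clause)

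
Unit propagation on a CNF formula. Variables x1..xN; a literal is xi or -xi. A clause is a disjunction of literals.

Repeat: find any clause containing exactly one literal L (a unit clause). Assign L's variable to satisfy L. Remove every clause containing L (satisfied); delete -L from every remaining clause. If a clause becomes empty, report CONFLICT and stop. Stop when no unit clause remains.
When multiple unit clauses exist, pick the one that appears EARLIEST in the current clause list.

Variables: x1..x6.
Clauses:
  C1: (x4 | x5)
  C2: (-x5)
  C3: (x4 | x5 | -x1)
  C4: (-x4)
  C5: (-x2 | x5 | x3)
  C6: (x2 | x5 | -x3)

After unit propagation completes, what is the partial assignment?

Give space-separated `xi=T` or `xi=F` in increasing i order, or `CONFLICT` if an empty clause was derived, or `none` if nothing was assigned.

unit clause [-5] forces x5=F; simplify:
  drop 5 from [4, 5] -> [4]
  drop 5 from [4, 5, -1] -> [4, -1]
  drop 5 from [-2, 5, 3] -> [-2, 3]
  drop 5 from [2, 5, -3] -> [2, -3]
  satisfied 1 clause(s); 5 remain; assigned so far: [5]
unit clause [4] forces x4=T; simplify:
  drop -4 from [-4] -> [] (empty!)
  satisfied 2 clause(s); 3 remain; assigned so far: [4, 5]
CONFLICT (empty clause)

Answer: CONFLICT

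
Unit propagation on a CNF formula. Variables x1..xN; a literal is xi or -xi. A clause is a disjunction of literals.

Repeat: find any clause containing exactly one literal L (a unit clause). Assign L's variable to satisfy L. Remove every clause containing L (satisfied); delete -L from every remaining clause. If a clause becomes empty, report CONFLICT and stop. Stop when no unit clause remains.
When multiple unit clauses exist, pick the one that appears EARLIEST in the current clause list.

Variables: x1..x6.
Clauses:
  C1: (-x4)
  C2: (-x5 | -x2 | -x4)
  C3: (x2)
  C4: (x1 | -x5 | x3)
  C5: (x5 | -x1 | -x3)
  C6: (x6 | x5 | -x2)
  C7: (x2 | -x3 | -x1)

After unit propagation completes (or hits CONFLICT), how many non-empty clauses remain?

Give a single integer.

Answer: 3

Derivation:
unit clause [-4] forces x4=F; simplify:
  satisfied 2 clause(s); 5 remain; assigned so far: [4]
unit clause [2] forces x2=T; simplify:
  drop -2 from [6, 5, -2] -> [6, 5]
  satisfied 2 clause(s); 3 remain; assigned so far: [2, 4]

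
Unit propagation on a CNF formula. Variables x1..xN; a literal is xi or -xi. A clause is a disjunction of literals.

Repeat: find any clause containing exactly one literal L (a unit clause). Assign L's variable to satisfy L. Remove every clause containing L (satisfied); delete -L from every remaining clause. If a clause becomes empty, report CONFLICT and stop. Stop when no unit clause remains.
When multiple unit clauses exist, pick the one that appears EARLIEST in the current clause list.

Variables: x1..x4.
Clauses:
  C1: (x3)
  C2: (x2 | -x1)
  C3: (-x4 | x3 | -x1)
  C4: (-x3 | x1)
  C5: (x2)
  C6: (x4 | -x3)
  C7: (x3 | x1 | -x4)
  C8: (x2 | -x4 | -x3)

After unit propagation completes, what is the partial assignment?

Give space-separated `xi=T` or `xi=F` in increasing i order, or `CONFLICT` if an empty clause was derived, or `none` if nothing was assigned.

Answer: x1=T x2=T x3=T x4=T

Derivation:
unit clause [3] forces x3=T; simplify:
  drop -3 from [-3, 1] -> [1]
  drop -3 from [4, -3] -> [4]
  drop -3 from [2, -4, -3] -> [2, -4]
  satisfied 3 clause(s); 5 remain; assigned so far: [3]
unit clause [1] forces x1=T; simplify:
  drop -1 from [2, -1] -> [2]
  satisfied 1 clause(s); 4 remain; assigned so far: [1, 3]
unit clause [2] forces x2=T; simplify:
  satisfied 3 clause(s); 1 remain; assigned so far: [1, 2, 3]
unit clause [4] forces x4=T; simplify:
  satisfied 1 clause(s); 0 remain; assigned so far: [1, 2, 3, 4]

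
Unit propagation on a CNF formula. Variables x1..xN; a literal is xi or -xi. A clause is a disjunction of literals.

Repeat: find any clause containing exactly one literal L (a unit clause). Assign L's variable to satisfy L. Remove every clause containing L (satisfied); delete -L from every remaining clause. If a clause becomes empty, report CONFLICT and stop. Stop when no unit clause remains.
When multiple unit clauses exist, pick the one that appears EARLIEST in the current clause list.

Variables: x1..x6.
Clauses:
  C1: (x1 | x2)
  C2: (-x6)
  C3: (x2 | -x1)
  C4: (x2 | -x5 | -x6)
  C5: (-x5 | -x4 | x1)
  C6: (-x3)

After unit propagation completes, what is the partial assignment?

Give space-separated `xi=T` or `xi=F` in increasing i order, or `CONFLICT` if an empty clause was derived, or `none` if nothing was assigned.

Answer: x3=F x6=F

Derivation:
unit clause [-6] forces x6=F; simplify:
  satisfied 2 clause(s); 4 remain; assigned so far: [6]
unit clause [-3] forces x3=F; simplify:
  satisfied 1 clause(s); 3 remain; assigned so far: [3, 6]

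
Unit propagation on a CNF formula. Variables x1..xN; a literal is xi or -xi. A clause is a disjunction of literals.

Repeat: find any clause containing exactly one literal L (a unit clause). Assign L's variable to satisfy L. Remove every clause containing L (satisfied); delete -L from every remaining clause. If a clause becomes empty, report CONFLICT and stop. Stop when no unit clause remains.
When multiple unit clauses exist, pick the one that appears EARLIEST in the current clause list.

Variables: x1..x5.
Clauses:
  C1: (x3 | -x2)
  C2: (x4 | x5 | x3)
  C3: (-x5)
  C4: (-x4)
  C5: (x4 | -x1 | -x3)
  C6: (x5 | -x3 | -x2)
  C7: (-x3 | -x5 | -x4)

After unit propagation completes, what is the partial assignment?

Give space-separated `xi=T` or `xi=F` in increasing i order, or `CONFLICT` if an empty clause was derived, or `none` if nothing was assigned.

Answer: x1=F x2=F x3=T x4=F x5=F

Derivation:
unit clause [-5] forces x5=F; simplify:
  drop 5 from [4, 5, 3] -> [4, 3]
  drop 5 from [5, -3, -2] -> [-3, -2]
  satisfied 2 clause(s); 5 remain; assigned so far: [5]
unit clause [-4] forces x4=F; simplify:
  drop 4 from [4, 3] -> [3]
  drop 4 from [4, -1, -3] -> [-1, -3]
  satisfied 1 clause(s); 4 remain; assigned so far: [4, 5]
unit clause [3] forces x3=T; simplify:
  drop -3 from [-1, -3] -> [-1]
  drop -3 from [-3, -2] -> [-2]
  satisfied 2 clause(s); 2 remain; assigned so far: [3, 4, 5]
unit clause [-1] forces x1=F; simplify:
  satisfied 1 clause(s); 1 remain; assigned so far: [1, 3, 4, 5]
unit clause [-2] forces x2=F; simplify:
  satisfied 1 clause(s); 0 remain; assigned so far: [1, 2, 3, 4, 5]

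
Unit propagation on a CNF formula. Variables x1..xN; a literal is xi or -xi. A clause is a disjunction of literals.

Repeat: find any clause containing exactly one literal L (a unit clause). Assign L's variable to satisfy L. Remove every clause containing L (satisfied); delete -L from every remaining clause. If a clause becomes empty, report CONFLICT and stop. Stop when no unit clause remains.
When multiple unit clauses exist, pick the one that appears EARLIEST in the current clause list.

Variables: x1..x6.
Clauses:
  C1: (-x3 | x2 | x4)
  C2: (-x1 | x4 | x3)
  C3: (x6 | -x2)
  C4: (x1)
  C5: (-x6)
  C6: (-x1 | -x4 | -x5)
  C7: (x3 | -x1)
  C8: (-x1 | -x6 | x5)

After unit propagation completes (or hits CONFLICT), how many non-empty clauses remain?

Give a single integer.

Answer: 0

Derivation:
unit clause [1] forces x1=T; simplify:
  drop -1 from [-1, 4, 3] -> [4, 3]
  drop -1 from [-1, -4, -5] -> [-4, -5]
  drop -1 from [3, -1] -> [3]
  drop -1 from [-1, -6, 5] -> [-6, 5]
  satisfied 1 clause(s); 7 remain; assigned so far: [1]
unit clause [-6] forces x6=F; simplify:
  drop 6 from [6, -2] -> [-2]
  satisfied 2 clause(s); 5 remain; assigned so far: [1, 6]
unit clause [-2] forces x2=F; simplify:
  drop 2 from [-3, 2, 4] -> [-3, 4]
  satisfied 1 clause(s); 4 remain; assigned so far: [1, 2, 6]
unit clause [3] forces x3=T; simplify:
  drop -3 from [-3, 4] -> [4]
  satisfied 2 clause(s); 2 remain; assigned so far: [1, 2, 3, 6]
unit clause [4] forces x4=T; simplify:
  drop -4 from [-4, -5] -> [-5]
  satisfied 1 clause(s); 1 remain; assigned so far: [1, 2, 3, 4, 6]
unit clause [-5] forces x5=F; simplify:
  satisfied 1 clause(s); 0 remain; assigned so far: [1, 2, 3, 4, 5, 6]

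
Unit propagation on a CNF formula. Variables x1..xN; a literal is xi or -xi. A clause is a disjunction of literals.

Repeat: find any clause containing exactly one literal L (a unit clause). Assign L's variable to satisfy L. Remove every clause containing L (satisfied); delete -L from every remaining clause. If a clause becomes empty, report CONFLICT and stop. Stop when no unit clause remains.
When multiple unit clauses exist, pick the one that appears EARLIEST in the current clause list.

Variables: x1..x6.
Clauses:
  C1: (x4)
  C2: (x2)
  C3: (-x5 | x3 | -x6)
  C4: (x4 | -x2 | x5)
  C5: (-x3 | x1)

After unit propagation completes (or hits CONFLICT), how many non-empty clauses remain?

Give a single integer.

Answer: 2

Derivation:
unit clause [4] forces x4=T; simplify:
  satisfied 2 clause(s); 3 remain; assigned so far: [4]
unit clause [2] forces x2=T; simplify:
  satisfied 1 clause(s); 2 remain; assigned so far: [2, 4]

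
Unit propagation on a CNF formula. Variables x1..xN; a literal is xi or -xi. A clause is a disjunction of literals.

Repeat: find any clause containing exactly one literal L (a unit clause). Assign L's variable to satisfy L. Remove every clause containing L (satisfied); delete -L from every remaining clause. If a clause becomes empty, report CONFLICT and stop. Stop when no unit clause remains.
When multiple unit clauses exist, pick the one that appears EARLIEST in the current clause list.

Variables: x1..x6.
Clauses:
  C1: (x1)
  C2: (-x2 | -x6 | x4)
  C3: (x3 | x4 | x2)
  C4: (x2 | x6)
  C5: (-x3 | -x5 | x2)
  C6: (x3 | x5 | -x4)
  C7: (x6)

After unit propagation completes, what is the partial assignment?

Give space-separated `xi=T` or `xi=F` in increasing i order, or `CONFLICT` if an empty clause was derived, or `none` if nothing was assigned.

Answer: x1=T x6=T

Derivation:
unit clause [1] forces x1=T; simplify:
  satisfied 1 clause(s); 6 remain; assigned so far: [1]
unit clause [6] forces x6=T; simplify:
  drop -6 from [-2, -6, 4] -> [-2, 4]
  satisfied 2 clause(s); 4 remain; assigned so far: [1, 6]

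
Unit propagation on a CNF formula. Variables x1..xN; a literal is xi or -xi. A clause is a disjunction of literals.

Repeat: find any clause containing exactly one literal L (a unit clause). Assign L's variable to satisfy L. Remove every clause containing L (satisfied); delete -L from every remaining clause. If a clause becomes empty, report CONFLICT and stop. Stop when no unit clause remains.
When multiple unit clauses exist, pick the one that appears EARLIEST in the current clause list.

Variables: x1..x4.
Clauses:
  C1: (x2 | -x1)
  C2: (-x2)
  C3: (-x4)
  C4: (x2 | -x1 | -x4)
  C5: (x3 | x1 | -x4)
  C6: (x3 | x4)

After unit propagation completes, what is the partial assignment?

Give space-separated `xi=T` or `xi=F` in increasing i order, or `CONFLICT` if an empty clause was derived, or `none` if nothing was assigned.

Answer: x1=F x2=F x3=T x4=F

Derivation:
unit clause [-2] forces x2=F; simplify:
  drop 2 from [2, -1] -> [-1]
  drop 2 from [2, -1, -4] -> [-1, -4]
  satisfied 1 clause(s); 5 remain; assigned so far: [2]
unit clause [-1] forces x1=F; simplify:
  drop 1 from [3, 1, -4] -> [3, -4]
  satisfied 2 clause(s); 3 remain; assigned so far: [1, 2]
unit clause [-4] forces x4=F; simplify:
  drop 4 from [3, 4] -> [3]
  satisfied 2 clause(s); 1 remain; assigned so far: [1, 2, 4]
unit clause [3] forces x3=T; simplify:
  satisfied 1 clause(s); 0 remain; assigned so far: [1, 2, 3, 4]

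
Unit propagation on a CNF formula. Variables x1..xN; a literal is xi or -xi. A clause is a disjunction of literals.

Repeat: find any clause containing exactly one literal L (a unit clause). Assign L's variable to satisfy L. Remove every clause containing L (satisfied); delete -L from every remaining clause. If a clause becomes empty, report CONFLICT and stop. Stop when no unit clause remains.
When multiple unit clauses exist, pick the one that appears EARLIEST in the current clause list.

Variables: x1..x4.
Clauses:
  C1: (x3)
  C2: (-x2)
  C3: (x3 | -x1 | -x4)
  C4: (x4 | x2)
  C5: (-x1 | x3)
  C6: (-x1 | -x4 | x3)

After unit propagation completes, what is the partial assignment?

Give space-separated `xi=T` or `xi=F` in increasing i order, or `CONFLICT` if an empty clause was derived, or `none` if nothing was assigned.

Answer: x2=F x3=T x4=T

Derivation:
unit clause [3] forces x3=T; simplify:
  satisfied 4 clause(s); 2 remain; assigned so far: [3]
unit clause [-2] forces x2=F; simplify:
  drop 2 from [4, 2] -> [4]
  satisfied 1 clause(s); 1 remain; assigned so far: [2, 3]
unit clause [4] forces x4=T; simplify:
  satisfied 1 clause(s); 0 remain; assigned so far: [2, 3, 4]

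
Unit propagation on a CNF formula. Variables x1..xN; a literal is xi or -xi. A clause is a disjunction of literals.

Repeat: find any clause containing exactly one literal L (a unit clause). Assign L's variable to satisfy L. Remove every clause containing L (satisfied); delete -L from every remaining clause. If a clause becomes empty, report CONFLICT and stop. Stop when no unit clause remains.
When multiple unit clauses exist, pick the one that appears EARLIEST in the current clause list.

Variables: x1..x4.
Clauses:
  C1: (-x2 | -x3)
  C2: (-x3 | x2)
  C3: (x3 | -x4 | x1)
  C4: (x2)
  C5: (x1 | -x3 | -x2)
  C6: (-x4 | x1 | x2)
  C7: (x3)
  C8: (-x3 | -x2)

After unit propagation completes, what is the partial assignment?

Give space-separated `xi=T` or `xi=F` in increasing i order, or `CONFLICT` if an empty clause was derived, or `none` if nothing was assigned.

Answer: CONFLICT

Derivation:
unit clause [2] forces x2=T; simplify:
  drop -2 from [-2, -3] -> [-3]
  drop -2 from [1, -3, -2] -> [1, -3]
  drop -2 from [-3, -2] -> [-3]
  satisfied 3 clause(s); 5 remain; assigned so far: [2]
unit clause [-3] forces x3=F; simplify:
  drop 3 from [3, -4, 1] -> [-4, 1]
  drop 3 from [3] -> [] (empty!)
  satisfied 3 clause(s); 2 remain; assigned so far: [2, 3]
CONFLICT (empty clause)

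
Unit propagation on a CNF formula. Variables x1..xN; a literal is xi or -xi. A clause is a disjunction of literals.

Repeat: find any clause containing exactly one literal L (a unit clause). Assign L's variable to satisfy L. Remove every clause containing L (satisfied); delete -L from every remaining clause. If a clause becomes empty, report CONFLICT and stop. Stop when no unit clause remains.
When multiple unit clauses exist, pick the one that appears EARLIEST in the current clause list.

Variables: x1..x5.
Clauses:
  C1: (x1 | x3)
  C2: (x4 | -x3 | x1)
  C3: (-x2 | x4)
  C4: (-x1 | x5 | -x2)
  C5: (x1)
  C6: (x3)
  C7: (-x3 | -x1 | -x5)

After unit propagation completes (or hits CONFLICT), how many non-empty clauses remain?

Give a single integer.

Answer: 0

Derivation:
unit clause [1] forces x1=T; simplify:
  drop -1 from [-1, 5, -2] -> [5, -2]
  drop -1 from [-3, -1, -5] -> [-3, -5]
  satisfied 3 clause(s); 4 remain; assigned so far: [1]
unit clause [3] forces x3=T; simplify:
  drop -3 from [-3, -5] -> [-5]
  satisfied 1 clause(s); 3 remain; assigned so far: [1, 3]
unit clause [-5] forces x5=F; simplify:
  drop 5 from [5, -2] -> [-2]
  satisfied 1 clause(s); 2 remain; assigned so far: [1, 3, 5]
unit clause [-2] forces x2=F; simplify:
  satisfied 2 clause(s); 0 remain; assigned so far: [1, 2, 3, 5]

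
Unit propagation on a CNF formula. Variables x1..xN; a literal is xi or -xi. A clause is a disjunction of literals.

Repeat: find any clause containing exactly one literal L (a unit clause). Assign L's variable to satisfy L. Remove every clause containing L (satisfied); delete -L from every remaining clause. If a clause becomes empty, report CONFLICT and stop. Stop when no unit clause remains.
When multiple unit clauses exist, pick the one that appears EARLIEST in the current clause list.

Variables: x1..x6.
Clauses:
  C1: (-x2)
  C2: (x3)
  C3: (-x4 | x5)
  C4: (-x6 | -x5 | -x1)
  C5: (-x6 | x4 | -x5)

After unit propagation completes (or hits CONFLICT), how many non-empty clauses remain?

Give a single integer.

Answer: 3

Derivation:
unit clause [-2] forces x2=F; simplify:
  satisfied 1 clause(s); 4 remain; assigned so far: [2]
unit clause [3] forces x3=T; simplify:
  satisfied 1 clause(s); 3 remain; assigned so far: [2, 3]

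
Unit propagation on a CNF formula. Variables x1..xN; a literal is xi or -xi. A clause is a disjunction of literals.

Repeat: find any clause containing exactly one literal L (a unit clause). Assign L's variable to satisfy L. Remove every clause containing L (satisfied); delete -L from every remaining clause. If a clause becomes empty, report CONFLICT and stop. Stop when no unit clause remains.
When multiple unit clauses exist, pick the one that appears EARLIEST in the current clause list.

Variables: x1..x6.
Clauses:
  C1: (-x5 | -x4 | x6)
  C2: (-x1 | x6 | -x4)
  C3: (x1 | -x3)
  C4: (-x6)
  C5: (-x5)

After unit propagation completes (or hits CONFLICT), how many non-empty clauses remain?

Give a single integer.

Answer: 2

Derivation:
unit clause [-6] forces x6=F; simplify:
  drop 6 from [-5, -4, 6] -> [-5, -4]
  drop 6 from [-1, 6, -4] -> [-1, -4]
  satisfied 1 clause(s); 4 remain; assigned so far: [6]
unit clause [-5] forces x5=F; simplify:
  satisfied 2 clause(s); 2 remain; assigned so far: [5, 6]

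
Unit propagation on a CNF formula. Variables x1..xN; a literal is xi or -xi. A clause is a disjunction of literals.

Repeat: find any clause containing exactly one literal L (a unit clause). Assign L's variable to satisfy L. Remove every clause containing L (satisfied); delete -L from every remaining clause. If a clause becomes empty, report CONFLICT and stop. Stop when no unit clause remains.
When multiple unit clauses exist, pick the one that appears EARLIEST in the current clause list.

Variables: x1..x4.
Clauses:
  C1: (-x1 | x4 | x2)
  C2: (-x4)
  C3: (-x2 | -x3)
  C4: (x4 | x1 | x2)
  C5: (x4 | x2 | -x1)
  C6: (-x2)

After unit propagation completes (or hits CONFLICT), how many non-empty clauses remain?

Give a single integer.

unit clause [-4] forces x4=F; simplify:
  drop 4 from [-1, 4, 2] -> [-1, 2]
  drop 4 from [4, 1, 2] -> [1, 2]
  drop 4 from [4, 2, -1] -> [2, -1]
  satisfied 1 clause(s); 5 remain; assigned so far: [4]
unit clause [-2] forces x2=F; simplify:
  drop 2 from [-1, 2] -> [-1]
  drop 2 from [1, 2] -> [1]
  drop 2 from [2, -1] -> [-1]
  satisfied 2 clause(s); 3 remain; assigned so far: [2, 4]
unit clause [-1] forces x1=F; simplify:
  drop 1 from [1] -> [] (empty!)
  satisfied 2 clause(s); 1 remain; assigned so far: [1, 2, 4]
CONFLICT (empty clause)

Answer: 0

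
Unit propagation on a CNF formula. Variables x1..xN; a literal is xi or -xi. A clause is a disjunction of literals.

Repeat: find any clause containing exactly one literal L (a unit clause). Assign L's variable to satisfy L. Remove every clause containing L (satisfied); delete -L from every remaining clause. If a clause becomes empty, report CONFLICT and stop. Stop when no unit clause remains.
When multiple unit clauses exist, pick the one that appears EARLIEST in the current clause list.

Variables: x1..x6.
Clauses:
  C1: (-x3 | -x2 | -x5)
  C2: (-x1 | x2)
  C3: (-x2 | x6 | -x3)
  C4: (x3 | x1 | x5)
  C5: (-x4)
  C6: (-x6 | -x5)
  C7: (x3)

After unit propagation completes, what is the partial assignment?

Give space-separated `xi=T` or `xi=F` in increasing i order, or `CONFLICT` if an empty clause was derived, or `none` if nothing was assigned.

Answer: x3=T x4=F

Derivation:
unit clause [-4] forces x4=F; simplify:
  satisfied 1 clause(s); 6 remain; assigned so far: [4]
unit clause [3] forces x3=T; simplify:
  drop -3 from [-3, -2, -5] -> [-2, -5]
  drop -3 from [-2, 6, -3] -> [-2, 6]
  satisfied 2 clause(s); 4 remain; assigned so far: [3, 4]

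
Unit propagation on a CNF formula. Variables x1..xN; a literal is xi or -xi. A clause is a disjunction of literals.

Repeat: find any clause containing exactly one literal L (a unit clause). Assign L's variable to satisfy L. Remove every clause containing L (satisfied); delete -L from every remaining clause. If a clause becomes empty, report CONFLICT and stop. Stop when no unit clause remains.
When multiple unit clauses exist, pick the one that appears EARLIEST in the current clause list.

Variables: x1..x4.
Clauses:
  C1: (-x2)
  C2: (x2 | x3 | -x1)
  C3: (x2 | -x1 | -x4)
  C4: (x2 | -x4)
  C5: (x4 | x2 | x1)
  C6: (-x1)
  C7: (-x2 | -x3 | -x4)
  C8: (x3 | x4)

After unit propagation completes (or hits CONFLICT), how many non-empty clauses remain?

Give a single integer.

Answer: 2

Derivation:
unit clause [-2] forces x2=F; simplify:
  drop 2 from [2, 3, -1] -> [3, -1]
  drop 2 from [2, -1, -4] -> [-1, -4]
  drop 2 from [2, -4] -> [-4]
  drop 2 from [4, 2, 1] -> [4, 1]
  satisfied 2 clause(s); 6 remain; assigned so far: [2]
unit clause [-4] forces x4=F; simplify:
  drop 4 from [4, 1] -> [1]
  drop 4 from [3, 4] -> [3]
  satisfied 2 clause(s); 4 remain; assigned so far: [2, 4]
unit clause [1] forces x1=T; simplify:
  drop -1 from [3, -1] -> [3]
  drop -1 from [-1] -> [] (empty!)
  satisfied 1 clause(s); 3 remain; assigned so far: [1, 2, 4]
CONFLICT (empty clause)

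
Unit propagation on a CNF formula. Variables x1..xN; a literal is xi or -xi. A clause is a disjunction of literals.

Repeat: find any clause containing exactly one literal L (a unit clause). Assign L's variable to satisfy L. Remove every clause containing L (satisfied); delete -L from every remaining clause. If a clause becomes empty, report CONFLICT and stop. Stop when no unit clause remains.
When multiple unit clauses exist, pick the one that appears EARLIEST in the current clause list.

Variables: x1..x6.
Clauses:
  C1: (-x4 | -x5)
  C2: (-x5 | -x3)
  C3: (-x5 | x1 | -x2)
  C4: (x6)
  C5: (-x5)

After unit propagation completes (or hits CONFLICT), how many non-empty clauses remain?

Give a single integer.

unit clause [6] forces x6=T; simplify:
  satisfied 1 clause(s); 4 remain; assigned so far: [6]
unit clause [-5] forces x5=F; simplify:
  satisfied 4 clause(s); 0 remain; assigned so far: [5, 6]

Answer: 0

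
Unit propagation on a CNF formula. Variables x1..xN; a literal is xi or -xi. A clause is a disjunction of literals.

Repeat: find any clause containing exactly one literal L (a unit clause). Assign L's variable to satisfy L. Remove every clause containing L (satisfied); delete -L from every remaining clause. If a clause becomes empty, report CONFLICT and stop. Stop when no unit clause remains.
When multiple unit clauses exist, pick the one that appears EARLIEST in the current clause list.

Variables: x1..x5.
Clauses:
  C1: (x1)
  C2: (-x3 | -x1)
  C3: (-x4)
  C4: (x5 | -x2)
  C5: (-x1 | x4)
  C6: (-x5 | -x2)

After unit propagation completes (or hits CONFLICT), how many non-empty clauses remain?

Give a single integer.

unit clause [1] forces x1=T; simplify:
  drop -1 from [-3, -1] -> [-3]
  drop -1 from [-1, 4] -> [4]
  satisfied 1 clause(s); 5 remain; assigned so far: [1]
unit clause [-3] forces x3=F; simplify:
  satisfied 1 clause(s); 4 remain; assigned so far: [1, 3]
unit clause [-4] forces x4=F; simplify:
  drop 4 from [4] -> [] (empty!)
  satisfied 1 clause(s); 3 remain; assigned so far: [1, 3, 4]
CONFLICT (empty clause)

Answer: 2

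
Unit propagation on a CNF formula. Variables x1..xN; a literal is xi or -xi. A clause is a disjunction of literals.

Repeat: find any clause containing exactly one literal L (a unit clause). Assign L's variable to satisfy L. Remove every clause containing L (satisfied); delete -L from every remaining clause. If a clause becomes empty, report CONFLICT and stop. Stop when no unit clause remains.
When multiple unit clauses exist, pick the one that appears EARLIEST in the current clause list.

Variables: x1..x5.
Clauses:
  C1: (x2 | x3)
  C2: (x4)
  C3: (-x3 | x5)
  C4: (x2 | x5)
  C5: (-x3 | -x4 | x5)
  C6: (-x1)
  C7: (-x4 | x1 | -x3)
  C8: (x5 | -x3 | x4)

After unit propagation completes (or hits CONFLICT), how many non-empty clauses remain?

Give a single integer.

unit clause [4] forces x4=T; simplify:
  drop -4 from [-3, -4, 5] -> [-3, 5]
  drop -4 from [-4, 1, -3] -> [1, -3]
  satisfied 2 clause(s); 6 remain; assigned so far: [4]
unit clause [-1] forces x1=F; simplify:
  drop 1 from [1, -3] -> [-3]
  satisfied 1 clause(s); 5 remain; assigned so far: [1, 4]
unit clause [-3] forces x3=F; simplify:
  drop 3 from [2, 3] -> [2]
  satisfied 3 clause(s); 2 remain; assigned so far: [1, 3, 4]
unit clause [2] forces x2=T; simplify:
  satisfied 2 clause(s); 0 remain; assigned so far: [1, 2, 3, 4]

Answer: 0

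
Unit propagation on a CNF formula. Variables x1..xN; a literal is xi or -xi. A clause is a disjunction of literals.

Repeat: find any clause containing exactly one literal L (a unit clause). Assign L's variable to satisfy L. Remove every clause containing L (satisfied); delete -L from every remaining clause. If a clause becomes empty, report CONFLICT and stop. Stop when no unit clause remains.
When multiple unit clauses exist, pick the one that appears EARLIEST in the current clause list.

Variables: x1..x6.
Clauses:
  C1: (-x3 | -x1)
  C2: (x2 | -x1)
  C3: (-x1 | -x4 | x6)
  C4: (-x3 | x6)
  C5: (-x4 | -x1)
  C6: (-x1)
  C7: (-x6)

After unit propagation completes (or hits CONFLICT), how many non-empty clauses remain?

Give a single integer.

Answer: 0

Derivation:
unit clause [-1] forces x1=F; simplify:
  satisfied 5 clause(s); 2 remain; assigned so far: [1]
unit clause [-6] forces x6=F; simplify:
  drop 6 from [-3, 6] -> [-3]
  satisfied 1 clause(s); 1 remain; assigned so far: [1, 6]
unit clause [-3] forces x3=F; simplify:
  satisfied 1 clause(s); 0 remain; assigned so far: [1, 3, 6]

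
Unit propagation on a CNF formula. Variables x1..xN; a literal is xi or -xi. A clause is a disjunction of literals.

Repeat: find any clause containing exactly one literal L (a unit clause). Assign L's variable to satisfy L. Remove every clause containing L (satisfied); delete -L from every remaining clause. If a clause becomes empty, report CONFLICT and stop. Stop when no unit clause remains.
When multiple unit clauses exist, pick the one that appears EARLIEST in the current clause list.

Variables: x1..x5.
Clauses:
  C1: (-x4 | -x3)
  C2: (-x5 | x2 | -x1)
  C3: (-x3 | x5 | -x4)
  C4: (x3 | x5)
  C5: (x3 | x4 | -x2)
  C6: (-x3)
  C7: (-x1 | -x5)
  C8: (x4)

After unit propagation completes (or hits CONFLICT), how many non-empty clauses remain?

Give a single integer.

Answer: 0

Derivation:
unit clause [-3] forces x3=F; simplify:
  drop 3 from [3, 5] -> [5]
  drop 3 from [3, 4, -2] -> [4, -2]
  satisfied 3 clause(s); 5 remain; assigned so far: [3]
unit clause [5] forces x5=T; simplify:
  drop -5 from [-5, 2, -1] -> [2, -1]
  drop -5 from [-1, -5] -> [-1]
  satisfied 1 clause(s); 4 remain; assigned so far: [3, 5]
unit clause [-1] forces x1=F; simplify:
  satisfied 2 clause(s); 2 remain; assigned so far: [1, 3, 5]
unit clause [4] forces x4=T; simplify:
  satisfied 2 clause(s); 0 remain; assigned so far: [1, 3, 4, 5]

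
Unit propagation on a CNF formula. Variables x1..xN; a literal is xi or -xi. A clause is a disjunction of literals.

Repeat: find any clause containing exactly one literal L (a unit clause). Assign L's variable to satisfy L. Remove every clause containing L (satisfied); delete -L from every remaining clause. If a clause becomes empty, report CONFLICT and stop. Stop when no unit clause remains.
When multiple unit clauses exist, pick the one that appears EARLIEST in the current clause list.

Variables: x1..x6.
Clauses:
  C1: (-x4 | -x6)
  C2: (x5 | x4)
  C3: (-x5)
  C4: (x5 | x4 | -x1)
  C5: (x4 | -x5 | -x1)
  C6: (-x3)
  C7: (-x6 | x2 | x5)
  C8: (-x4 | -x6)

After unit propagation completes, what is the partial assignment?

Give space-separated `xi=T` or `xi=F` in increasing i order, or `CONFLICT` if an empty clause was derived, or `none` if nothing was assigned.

unit clause [-5] forces x5=F; simplify:
  drop 5 from [5, 4] -> [4]
  drop 5 from [5, 4, -1] -> [4, -1]
  drop 5 from [-6, 2, 5] -> [-6, 2]
  satisfied 2 clause(s); 6 remain; assigned so far: [5]
unit clause [4] forces x4=T; simplify:
  drop -4 from [-4, -6] -> [-6]
  drop -4 from [-4, -6] -> [-6]
  satisfied 2 clause(s); 4 remain; assigned so far: [4, 5]
unit clause [-6] forces x6=F; simplify:
  satisfied 3 clause(s); 1 remain; assigned so far: [4, 5, 6]
unit clause [-3] forces x3=F; simplify:
  satisfied 1 clause(s); 0 remain; assigned so far: [3, 4, 5, 6]

Answer: x3=F x4=T x5=F x6=F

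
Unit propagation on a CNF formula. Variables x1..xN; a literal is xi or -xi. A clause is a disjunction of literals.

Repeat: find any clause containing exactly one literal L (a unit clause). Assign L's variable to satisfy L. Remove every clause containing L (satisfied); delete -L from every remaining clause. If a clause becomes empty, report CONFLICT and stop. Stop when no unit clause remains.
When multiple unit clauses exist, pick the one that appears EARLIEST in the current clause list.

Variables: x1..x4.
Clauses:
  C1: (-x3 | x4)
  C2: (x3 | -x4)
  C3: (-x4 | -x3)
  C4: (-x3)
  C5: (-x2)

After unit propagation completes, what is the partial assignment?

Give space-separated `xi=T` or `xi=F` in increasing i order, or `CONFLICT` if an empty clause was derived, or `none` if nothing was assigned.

unit clause [-3] forces x3=F; simplify:
  drop 3 from [3, -4] -> [-4]
  satisfied 3 clause(s); 2 remain; assigned so far: [3]
unit clause [-4] forces x4=F; simplify:
  satisfied 1 clause(s); 1 remain; assigned so far: [3, 4]
unit clause [-2] forces x2=F; simplify:
  satisfied 1 clause(s); 0 remain; assigned so far: [2, 3, 4]

Answer: x2=F x3=F x4=F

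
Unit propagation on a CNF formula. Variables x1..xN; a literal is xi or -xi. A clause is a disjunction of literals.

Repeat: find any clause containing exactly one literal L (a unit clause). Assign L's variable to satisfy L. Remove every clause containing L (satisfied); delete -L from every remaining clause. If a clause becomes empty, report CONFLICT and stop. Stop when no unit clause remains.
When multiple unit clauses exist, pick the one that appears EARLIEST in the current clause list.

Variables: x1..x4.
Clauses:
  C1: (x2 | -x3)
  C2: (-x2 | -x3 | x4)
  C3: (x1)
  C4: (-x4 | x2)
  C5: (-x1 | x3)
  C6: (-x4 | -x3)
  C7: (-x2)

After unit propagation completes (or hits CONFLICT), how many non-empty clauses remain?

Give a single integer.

unit clause [1] forces x1=T; simplify:
  drop -1 from [-1, 3] -> [3]
  satisfied 1 clause(s); 6 remain; assigned so far: [1]
unit clause [3] forces x3=T; simplify:
  drop -3 from [2, -3] -> [2]
  drop -3 from [-2, -3, 4] -> [-2, 4]
  drop -3 from [-4, -3] -> [-4]
  satisfied 1 clause(s); 5 remain; assigned so far: [1, 3]
unit clause [2] forces x2=T; simplify:
  drop -2 from [-2, 4] -> [4]
  drop -2 from [-2] -> [] (empty!)
  satisfied 2 clause(s); 3 remain; assigned so far: [1, 2, 3]
CONFLICT (empty clause)

Answer: 2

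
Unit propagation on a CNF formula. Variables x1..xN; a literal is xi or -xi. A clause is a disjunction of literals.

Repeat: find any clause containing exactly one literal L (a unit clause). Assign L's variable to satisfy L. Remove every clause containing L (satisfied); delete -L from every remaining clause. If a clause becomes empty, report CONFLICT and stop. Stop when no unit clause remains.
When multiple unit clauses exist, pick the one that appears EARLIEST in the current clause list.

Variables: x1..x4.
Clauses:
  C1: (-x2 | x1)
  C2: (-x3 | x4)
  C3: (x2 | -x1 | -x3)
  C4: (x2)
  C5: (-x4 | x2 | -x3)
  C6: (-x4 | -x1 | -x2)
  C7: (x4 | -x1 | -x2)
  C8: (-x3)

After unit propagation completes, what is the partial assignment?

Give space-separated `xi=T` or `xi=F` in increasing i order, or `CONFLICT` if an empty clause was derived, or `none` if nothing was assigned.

Answer: CONFLICT

Derivation:
unit clause [2] forces x2=T; simplify:
  drop -2 from [-2, 1] -> [1]
  drop -2 from [-4, -1, -2] -> [-4, -1]
  drop -2 from [4, -1, -2] -> [4, -1]
  satisfied 3 clause(s); 5 remain; assigned so far: [2]
unit clause [1] forces x1=T; simplify:
  drop -1 from [-4, -1] -> [-4]
  drop -1 from [4, -1] -> [4]
  satisfied 1 clause(s); 4 remain; assigned so far: [1, 2]
unit clause [-4] forces x4=F; simplify:
  drop 4 from [-3, 4] -> [-3]
  drop 4 from [4] -> [] (empty!)
  satisfied 1 clause(s); 3 remain; assigned so far: [1, 2, 4]
CONFLICT (empty clause)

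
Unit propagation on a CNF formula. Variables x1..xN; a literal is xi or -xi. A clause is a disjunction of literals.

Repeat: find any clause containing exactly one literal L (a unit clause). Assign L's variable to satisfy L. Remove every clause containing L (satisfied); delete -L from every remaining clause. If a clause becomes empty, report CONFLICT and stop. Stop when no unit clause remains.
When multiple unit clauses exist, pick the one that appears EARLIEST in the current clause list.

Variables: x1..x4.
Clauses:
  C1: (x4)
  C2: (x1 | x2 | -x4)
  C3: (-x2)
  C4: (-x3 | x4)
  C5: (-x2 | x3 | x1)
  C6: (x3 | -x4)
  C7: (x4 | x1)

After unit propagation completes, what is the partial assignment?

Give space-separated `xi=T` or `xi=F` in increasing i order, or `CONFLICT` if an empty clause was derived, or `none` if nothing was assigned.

Answer: x1=T x2=F x3=T x4=T

Derivation:
unit clause [4] forces x4=T; simplify:
  drop -4 from [1, 2, -4] -> [1, 2]
  drop -4 from [3, -4] -> [3]
  satisfied 3 clause(s); 4 remain; assigned so far: [4]
unit clause [-2] forces x2=F; simplify:
  drop 2 from [1, 2] -> [1]
  satisfied 2 clause(s); 2 remain; assigned so far: [2, 4]
unit clause [1] forces x1=T; simplify:
  satisfied 1 clause(s); 1 remain; assigned so far: [1, 2, 4]
unit clause [3] forces x3=T; simplify:
  satisfied 1 clause(s); 0 remain; assigned so far: [1, 2, 3, 4]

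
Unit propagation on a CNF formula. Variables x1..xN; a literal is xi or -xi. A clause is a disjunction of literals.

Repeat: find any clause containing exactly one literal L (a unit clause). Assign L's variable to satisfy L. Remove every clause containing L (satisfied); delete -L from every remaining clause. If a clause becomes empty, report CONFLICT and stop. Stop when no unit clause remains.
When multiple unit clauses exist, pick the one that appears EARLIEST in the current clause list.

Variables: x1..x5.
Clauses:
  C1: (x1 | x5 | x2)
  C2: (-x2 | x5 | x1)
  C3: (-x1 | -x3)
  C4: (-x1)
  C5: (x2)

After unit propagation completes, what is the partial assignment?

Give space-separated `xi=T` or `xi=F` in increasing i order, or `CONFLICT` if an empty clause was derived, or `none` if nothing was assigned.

Answer: x1=F x2=T x5=T

Derivation:
unit clause [-1] forces x1=F; simplify:
  drop 1 from [1, 5, 2] -> [5, 2]
  drop 1 from [-2, 5, 1] -> [-2, 5]
  satisfied 2 clause(s); 3 remain; assigned so far: [1]
unit clause [2] forces x2=T; simplify:
  drop -2 from [-2, 5] -> [5]
  satisfied 2 clause(s); 1 remain; assigned so far: [1, 2]
unit clause [5] forces x5=T; simplify:
  satisfied 1 clause(s); 0 remain; assigned so far: [1, 2, 5]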